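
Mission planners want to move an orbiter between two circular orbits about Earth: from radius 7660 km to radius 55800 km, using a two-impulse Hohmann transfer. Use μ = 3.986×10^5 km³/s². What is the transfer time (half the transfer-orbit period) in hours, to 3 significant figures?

Semi-major axis of the transfer orbit: a_t = (7660 + 55800)/2 = 31730 km.
By Kepler's third law the transfer-orbit period is T = 2π√(a_t³/μ), so t = T/2 = 28120 s.
Converting: 28120 s ÷ 3600 s/hour = 7.81 hours.

t = 7.81 hours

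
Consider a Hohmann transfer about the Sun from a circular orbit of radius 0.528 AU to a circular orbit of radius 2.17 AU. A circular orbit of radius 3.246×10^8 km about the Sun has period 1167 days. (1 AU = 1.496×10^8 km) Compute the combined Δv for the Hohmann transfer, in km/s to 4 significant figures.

From Kepler's third law T² = 4π²r³/μ at r = 3.246×10^8 km, T = 1167 days = 1167 × 86400 s = 1.008288×10^8 s: μ = 4π²r³/T² = 1.32812×10^11 km³/s².
In km: r₁ = 0.528 × 1.496×10^8 = 7.89888×10^7 km; r₂ = 2.17 × 1.496×10^8 = 3.24632×10^8 km.
The Hohmann ellipse has a_t = (r₁ + r₂)/2 = 2.018104×10^8 km.
Circular speed at r₁: v₁ = √(μ/r₁) = √(1.32812×10^11/7.89888×10^7) = 41.005 km/s.
On the transfer ellipse at r₁, vis-viva gives v_p = √[μ(2/r₁ − 1/a_t)] = 52.007 km/s.
First burn Δv₁ = |v_p − v₁| = 11.00 km/s.
At r₂, v₂ = √(μ/r₂) = 20.2266 km/s.
Transfer-orbit speed at r₂: v_a = √[μ(2/r₂ − 1/a_t)] = 12.6542 km/s.
Second burn Δv₂ = |v₂ − v_a| = 7.572 km/s.
Total Δv = Δv₁ + Δv₂ = 18.57 km/s.

Δv = 18.57 km/s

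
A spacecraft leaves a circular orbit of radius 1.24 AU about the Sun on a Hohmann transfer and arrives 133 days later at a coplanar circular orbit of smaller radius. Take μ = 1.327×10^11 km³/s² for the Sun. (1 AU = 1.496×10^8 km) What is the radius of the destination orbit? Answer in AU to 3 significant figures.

r₂ = 0.379 AU

In km: r₁ = 1.24 × 1.496×10^8 = 1.85504×10^8 km.
Transfer time t = 133 days = 1.14912×10^7 s, and t = π√(a_t³/μ).
So a_t = (μ t²/π²)^(1/3) = (1.327×10^11 × (1.14912×10^7)² / π²)^(1/3) = 1.2109×10^8 km.
Since a_t = (r₁ + r₂)/2, r₂ = 2a_t − r₁ = 2×1.2109×10^8 − 1.85504×10^8 = 5.6676×10^7 km.
In AU: r₂ = 5.6676×10^7 / 1.496×10^8 = 0.379 AU.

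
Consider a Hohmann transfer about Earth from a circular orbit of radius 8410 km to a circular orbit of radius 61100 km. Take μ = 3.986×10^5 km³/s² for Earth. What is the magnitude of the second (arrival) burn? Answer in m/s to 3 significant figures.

Δv₂ = 1300 m/s

Transfer-ellipse semi-major axis a_t = (r₁ + r₂)/2 = (8410 + 61100)/2 = 34755 km.
On the circular orbit at r = 61100 km, v_c = √(μ/r) = 2.554 km/s.
Transfer-orbit speed at the same r (vis-viva, a = a_t): v_t = √[μ(2/r − 1/a_t)] = 1.256 km/s.
Δv₂ = |v_t − v_c| = |1.256 − 2.554| = 1.298 km/s.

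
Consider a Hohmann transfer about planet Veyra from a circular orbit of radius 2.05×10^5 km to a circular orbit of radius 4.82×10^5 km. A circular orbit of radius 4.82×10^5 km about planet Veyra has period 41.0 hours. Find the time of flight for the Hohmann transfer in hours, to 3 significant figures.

From Kepler's third law T² = 4π²r³/μ at r = 4.82×10^5 km, T = 41.0 hours = 41.0 × 3600 s = 1.476×10^5 s: μ = 4π²r³/T² = 2.02922×10^8 km³/s².
Transfer-ellipse semi-major axis a_t = (r₁ + r₂)/2 = (2.050×10^5 + 4.820×10^5)/2 = 3.435×10^5 km.
Half the transfer-orbit period gives t = π√(a_t³/μ) = 44400 s.
Converting: 44400 s ÷ 3600 s/hour = 12.3 hours.

t = 12.3 hours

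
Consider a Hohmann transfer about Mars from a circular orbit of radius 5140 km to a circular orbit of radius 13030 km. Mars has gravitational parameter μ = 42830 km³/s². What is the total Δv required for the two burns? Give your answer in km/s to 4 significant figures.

Semi-major axis of the transfer orbit: a_t = (5140 + 13030)/2 = 9085 km.
Circular speed at r₁: v₁ = √(μ/r₁) = √(42830/5140) = 2.8866 km/s.
On the transfer ellipse at r₁, vis-viva gives v_p = √[μ(2/r₁ − 1/a_t)] = 3.4570 km/s.
First burn Δv₁ = |v_p − v₁| = 0.5704 km/s.
At r₂, v₂ = √(μ/r₂) = 1.8130 km/s.
Transfer-orbit speed at r₂: v_a = √[μ(2/r₂ − 1/a_t)] = 1.3637 km/s.
Second burn Δv₂ = |v₂ − v_a| = 0.4493 km/s.
Total Δv = Δv₁ + Δv₂ = 1.020 km/s.

Δv = 1.020 km/s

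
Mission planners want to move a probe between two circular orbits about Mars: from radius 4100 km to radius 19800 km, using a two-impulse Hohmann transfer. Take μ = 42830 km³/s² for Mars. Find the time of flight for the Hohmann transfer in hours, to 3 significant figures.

t = 5.51 hours

Transfer-ellipse semi-major axis a_t = (r₁ + r₂)/2 = (4100 + 19800)/2 = 11950 km.
By Kepler's third law the transfer-orbit period is T = 2π√(a_t³/μ), so t = T/2 = 19830 s.
Converting: 19830 s ÷ 3600 s/hour = 5.51 hours.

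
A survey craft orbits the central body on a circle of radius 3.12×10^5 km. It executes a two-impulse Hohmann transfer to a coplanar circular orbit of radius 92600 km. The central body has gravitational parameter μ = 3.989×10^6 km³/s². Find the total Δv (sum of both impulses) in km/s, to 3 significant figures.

The Hohmann ellipse has a_t = (r₁ + r₂)/2 = 2.023×10^5 km.
At r₁ the circular-orbit speed is v₁ = √(μ/r₁) = 3.5756 km/s.
Transfer-orbit speed at r₁ (v² = μ(2/r − 1/a)): v_a = √[μ(2/r₁ − 1/a_t)] = 2.4191 km/s.
First burn Δv₁ = |v_a − v₁| = 1.1565 km/s.
At r₂, v₂ = √(μ/r₂) = 6.5634 km/s.
Transfer-orbit speed at r₂: v_p = √[μ(2/r₂ − 1/a_t)] = 8.1509 km/s.
Second burn Δv₂ = |v₂ − v_p| = 1.5875 km/s.
Δv = Δv₁ + Δv₂ = 1.1565 + 1.5875 = 2.744 km/s.

Δv = 2.74 km/s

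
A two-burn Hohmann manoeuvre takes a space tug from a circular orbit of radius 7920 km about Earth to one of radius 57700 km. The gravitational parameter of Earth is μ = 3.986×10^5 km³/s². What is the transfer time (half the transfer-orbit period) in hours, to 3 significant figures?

t = 8.21 hours

Transfer-ellipse semi-major axis a_t = (r₁ + r₂)/2 = (7920 + 57700)/2 = 32810 km.
By Kepler's third law the transfer-orbit period is T = 2π√(a_t³/μ), so t = T/2 = 29570 s.
Converting: 29570 s ÷ 3600 s/hour = 8.21 hours.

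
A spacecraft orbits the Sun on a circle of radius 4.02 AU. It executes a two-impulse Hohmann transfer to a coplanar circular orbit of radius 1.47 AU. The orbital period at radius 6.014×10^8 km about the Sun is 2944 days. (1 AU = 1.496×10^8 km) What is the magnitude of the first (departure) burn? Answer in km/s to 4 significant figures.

Δv₁ = 3.984 km/s

From Kepler's third law T² = 4π²r³/μ at r = 6.014×10^8 km, T = 2944 days = 2944 × 86400 s = 2.543616×10^8 s: μ = 4π²r³/T² = 1.32723×10^11 km³/s².
In km: r₁ = 4.02 × 1.496×10^8 = 6.01392×10^8 km; r₂ = 1.47 × 1.496×10^8 = 2.19912×10^8 km.
Transfer-ellipse semi-major axis a_t = (r₁ + r₂)/2 = (6.01392×10^8 + 2.19912×10^8)/2 = 4.10652×10^8 km.
Circular speed at r = 6.01392×10^8 km: v_c = √(μ/r) = 14.85575 km/s.
Transfer-orbit speed at the same r (vis-viva, a = a_t): v_t = √[μ(2/r − 1/a_t)] = 10.87132 km/s.
Δv₁ = |v_t − v_c| = |10.87132 − 14.85575| = 3.984 km/s.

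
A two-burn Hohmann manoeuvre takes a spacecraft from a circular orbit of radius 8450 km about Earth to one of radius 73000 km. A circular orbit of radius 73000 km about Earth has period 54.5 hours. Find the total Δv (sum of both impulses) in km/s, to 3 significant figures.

Δv = 3.60 km/s

From Kepler's third law T² = 4π²r³/μ at r = 73000 km, T = 54.5 hours = 54.5 × 3600 s = 1.962×10^5 s: μ = 4π²r³/T² = 3.98961×10^5 km³/s².
Semi-major axis of the transfer orbit: a_t = (8450 + 73000)/2 = 40725 km.
At r₁ the circular-orbit speed is v₁ = √(μ/r₁) = 6.8713 km/s.
On the transfer ellipse at r₁, vis-viva equation gives v_p = √[μ(2/r₁ − 1/a_t)] = 9.1996 km/s.
First burn Δv₁ = |v_p − v₁| = 2.328 km/s.
At r₂, v₂ = √(μ/r₂) = 2.338 km/s.
Transfer-orbit speed at r₂: v_a = √[μ(2/r₂ − 1/a_t)] = 1.065 km/s.
Second burn Δv₂ = |v₂ − v_a| = 1.273 km/s.
Total Δv = Δv₁ + Δv₂ = 3.601 km/s.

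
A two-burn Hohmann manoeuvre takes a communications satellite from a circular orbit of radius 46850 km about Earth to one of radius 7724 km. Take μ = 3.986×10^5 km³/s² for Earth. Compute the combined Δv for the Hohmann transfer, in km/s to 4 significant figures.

Semi-major axis of the transfer orbit: a_t = (46850 + 7724)/2 = 27287 km.
Circular speed at r₁: v₁ = √(μ/r₁) = √(3.986×10^5/46850) = 2.917 km/s.
Transfer-orbit speed at r₁ (v² = μ(2/r − 1/a)): v_a = √[μ(2/r₁ − 1/a_t)] = 1.552 km/s.
First burn Δv₁ = |v_a − v₁| = 1.365 km/s.
At r₂, v₂ = √(μ/r₂) = 7.184 km/s.
Transfer-orbit speed at r₂: v_p = √[μ(2/r₂ − 1/a_t)] = 9.413 km/s.
Second burn Δv₂ = |v₂ − v_p| = 2.229 km/s.
Total Δv = Δv₁ + Δv₂ = 3.594 km/s.

Δv = 3.594 km/s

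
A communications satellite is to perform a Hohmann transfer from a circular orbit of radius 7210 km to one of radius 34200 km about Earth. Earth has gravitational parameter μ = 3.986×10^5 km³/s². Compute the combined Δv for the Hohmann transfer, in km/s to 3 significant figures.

Δv = 3.52 km/s

Transfer-ellipse semi-major axis a_t = (r₁ + r₂)/2 = (7210 + 34200)/2 = 20705 km.
Circular speed at r₁: v₁ = √(μ/r₁) = √(3.986×10^5/7210) = 7.435 km/s.
On the transfer ellipse at r₁, vis-viva equation gives v_p = √[μ(2/r₁ − 1/a_t)] = 9.556 km/s.
First burn Δv₁ = |v_p − v₁| = 2.121 km/s.
At r₂, v₂ = √(μ/r₂) = 3.414 km/s.
Transfer-orbit speed at r₂: v_a = √[μ(2/r₂ − 1/a_t)] = 2.015 km/s.
Second burn Δv₂ = |v₂ − v_a| = 1.399 km/s.
Total Δv = Δv₁ + Δv₂ = 3.520 km/s.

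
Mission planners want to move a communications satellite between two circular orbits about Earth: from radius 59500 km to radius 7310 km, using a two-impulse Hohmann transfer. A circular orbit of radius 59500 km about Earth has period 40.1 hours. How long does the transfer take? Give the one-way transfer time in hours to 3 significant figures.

t = 8.43 hours

From Kepler's third law T² = 4π²r³/μ at r = 59500 km, T = 40.1 hours = 40.1 × 3600 s = 1.4436×10^5 s: μ = 4π²r³/T² = 3.99040×10^5 km³/s².
Transfer-ellipse semi-major axis a_t = (r₁ + r₂)/2 = (59500 + 7310)/2 = 33405 km.
By Kepler's third law the transfer-orbit period is T = 2π√(a_t³/μ), so t = T/2 = 30360 s.
Converting: 30360 s ÷ 3600 s/hour = 8.43 hours.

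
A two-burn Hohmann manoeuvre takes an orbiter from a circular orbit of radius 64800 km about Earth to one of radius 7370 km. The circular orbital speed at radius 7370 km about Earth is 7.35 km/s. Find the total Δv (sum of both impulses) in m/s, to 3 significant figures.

From the circular-orbit relation v² = μ/r at r = 7370 km: μ = v²r = (7.35)² × 7370 = 3.98146×10^5 km³/s².
Semi-major axis of the transfer orbit: a_t = (64800 + 7370)/2 = 36085 km.
At r₁ the circular-orbit speed is v₁ = √(μ/r₁) = 2.479 km/s.
On the transfer ellipse at r₁, v² = μ(2/r − 1/a) gives v_a = √[μ(2/r₁ − 1/a_t)] = 1.120 km/s.
First burn Δv₁ = |v_a − v₁| = 1.359 km/s.
Circular speed at r₂: v₂ = √(μ/r₂) = 7.350 km/s.
Transfer-orbit speed at r₂: v_p = √[μ(2/r₂ − 1/a_t)] = 9.849 km/s.
Second burn Δv₂ = |v₂ − v_p| = 2.499 km/s.
Δv = Δv₁ + Δv₂ = 1.359 + 2.499 = 3.858 km/s.

Δv = 3860 m/s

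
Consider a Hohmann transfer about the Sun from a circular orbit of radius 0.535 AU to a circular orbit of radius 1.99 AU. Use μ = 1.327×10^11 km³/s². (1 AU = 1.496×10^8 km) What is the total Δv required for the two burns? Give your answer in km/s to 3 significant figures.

In km: r₁ = 0.535 × 1.496×10^8 = 8.0036×10^7 km; r₂ = 1.99 × 1.496×10^8 = 2.97704×10^8 km.
The Hohmann ellipse has a_t = (r₁ + r₂)/2 = 1.8887×10^8 km.
At r₁ the circular-orbit speed is v₁ = √(μ/r₁) = 40.72 km/s.
On the transfer ellipse at r₁, vis-viva equation gives v_p = √[μ(2/r₁ − 1/a_t)] = 51.12 km/s.
First burn Δv₁ = |v_p − v₁| = 10.40 km/s.
At r₂, v₂ = √(μ/r₂) = 21.113 km/s.
Transfer-orbit speed at r₂: v_a = √[μ(2/r₂ − 1/a_t)] = 13.744 km/s.
Second burn Δv₂ = |v₂ − v_a| = 7.369 km/s.
Δv = Δv₁ + Δv₂ = 10.40 + 7.369 = 17.77 km/s.

Δv = 17.8 km/s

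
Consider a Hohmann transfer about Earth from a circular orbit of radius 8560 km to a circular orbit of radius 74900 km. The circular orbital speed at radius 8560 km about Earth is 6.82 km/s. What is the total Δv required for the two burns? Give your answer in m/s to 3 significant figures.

Δv = 3580 m/s

From the circular-orbit relation v² = μ/r at r = 8560 km: μ = v²r = (6.82)² × 8560 = 3.98146×10^5 km³/s².
Transfer-ellipse semi-major axis a_t = (r₁ + r₂)/2 = (8560 + 74900)/2 = 41730 km.
At r₁ the circular-orbit speed is v₁ = √(μ/r₁) = 6.820 km/s.
Transfer-orbit speed at r₁ (vis-viva): v_p = √[μ(2/r₁ − 1/a_t)] = 9.137 km/s.
First burn Δv₁ = |v_p − v₁| = 2.317 km/s.
Circular speed at r₂: v₂ = √(μ/r₂) = 2.3056 km/s.
Transfer-orbit speed at r₂: v_a = √[μ(2/r₂ − 1/a_t)] = 1.0442 km/s.
Second burn Δv₂ = |v₂ − v_a| = 1.261 km/s.
Δv = Δv₁ + Δv₂ = 2.317 + 1.261 = 3.578 km/s.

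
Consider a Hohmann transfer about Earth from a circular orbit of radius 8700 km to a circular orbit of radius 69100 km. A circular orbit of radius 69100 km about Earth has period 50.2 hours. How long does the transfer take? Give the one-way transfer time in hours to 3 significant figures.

t = 10.6 hours

From Kepler's third law T² = 4π²r³/μ at r = 69100 km, T = 50.2 hours = 50.2 × 3600 s = 1.8072×10^5 s: μ = 4π²r³/T² = 3.98824×10^5 km³/s².
Semi-major axis of the transfer orbit: a_t = (8700 + 69100)/2 = 38900 km.
Transfer time t = π√(a_t³/μ) = π√((38900)³ / 3.98824×10^5) = 38170 s.
Converting: 38170 s ÷ 3600 s/hour = 10.6 hours.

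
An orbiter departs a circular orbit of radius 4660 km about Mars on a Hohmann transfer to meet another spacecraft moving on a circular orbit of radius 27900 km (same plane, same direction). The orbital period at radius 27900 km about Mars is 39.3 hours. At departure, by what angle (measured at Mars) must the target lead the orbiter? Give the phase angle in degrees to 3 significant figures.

φ = 99.8°

From Kepler's third law T² = 4π²r³/μ at r = 27900 km, T = 39.3 hours = 39.3 × 3600 s = 1.4148×10^5 s: μ = 4π²r³/T² = 42833.4 km³/s².
The Hohmann ellipse has a_t = (r₁ + r₂)/2 = 16280 km.
Transfer time t = π√(a_t³/μ) = 31531 s.
The target's mean motion on its circular orbit is ω₂ = √(μ/r₂³) = 4.4410×10^-5 rad/s.
Angle swept by the target during transfer: ω₂·t = 1.4003 rad = 80.23°.
The orbiter traverses 180° on the transfer ellipse, so the target must lead by 180° − 80.23° = 99.8°.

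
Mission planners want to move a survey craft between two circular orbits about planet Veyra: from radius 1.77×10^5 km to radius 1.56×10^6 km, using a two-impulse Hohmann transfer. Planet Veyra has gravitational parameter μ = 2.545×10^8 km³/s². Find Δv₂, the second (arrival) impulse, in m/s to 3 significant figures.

Δv₂ = 7010 m/s

Semi-major axis of the transfer orbit: a_t = (1.770×10^5 + 1.560×10^6)/2 = 8.685×10^5 km.
Circular speed at r = 1.560×10^6 km: v_c = √(μ/r) = 12.773 km/s.
Vis-viva on the transfer ellipse at r = 1.560×10^6 km gives v_t = √[μ(2/r − 1/a_t)] = 5.7661 km/s.
Δv₂ = |v_t − v_c| = |5.7661 − 12.773| = 7.007 km/s.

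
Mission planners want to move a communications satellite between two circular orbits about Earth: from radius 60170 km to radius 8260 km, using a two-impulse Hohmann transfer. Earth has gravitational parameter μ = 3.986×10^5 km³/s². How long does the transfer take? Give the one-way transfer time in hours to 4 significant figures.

Transfer-ellipse semi-major axis a_t = (r₁ + r₂)/2 = (60170 + 8260)/2 = 34215 km.
Transfer time t = π√(a_t³/μ) = π√((34215)³ / 3.986×10^5) = 31492 s.
Converting: 31492 s ÷ 3600 s/hour = 8.748 hours.

t = 8.748 hours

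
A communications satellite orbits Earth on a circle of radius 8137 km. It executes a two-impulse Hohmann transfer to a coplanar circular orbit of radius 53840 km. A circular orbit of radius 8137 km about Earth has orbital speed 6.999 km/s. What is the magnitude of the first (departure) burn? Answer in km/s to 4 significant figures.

Δv₁ = 2.226 km/s

From the circular-orbit relation v² = μ/r at r = 8137 km: μ = v²r = (6.999)² × 8137 = 3.98599×10^5 km³/s².
Semi-major axis of the transfer orbit: a_t = (8137 + 53840)/2 = 30988.5 km.
Circular speed at r = 8137 km: v_c = √(μ/r) = 6.999 km/s.
Transfer-orbit speed at the same r (vis-viva, a = a_t): v_t = √[μ(2/r − 1/a_t)] = 9.225 km/s.
Δv₁ = |v_t − v_c| = |9.225 − 6.999| = 2.226 km/s.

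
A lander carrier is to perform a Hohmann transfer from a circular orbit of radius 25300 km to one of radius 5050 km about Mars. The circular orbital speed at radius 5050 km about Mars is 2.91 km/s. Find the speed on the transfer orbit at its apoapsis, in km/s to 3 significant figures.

From the circular-orbit relation v² = μ/r at r = 5050 km: μ = v²r = (2.91)² × 5050 = 42763.9 km³/s².
Transfer-ellipse semi-major axis a_t = (r₁ + r₂)/2 = (25300 + 5050)/2 = 15175 km.
The apoapsis of the transfer ellipse is at r = 25300 km.
Vis-viva: v = √[μ(2/r − 1/a_t)] = √[42763.9 × (2/25300 − 1/15175)] = 0.7500 km/s.

v = 0.750 km/s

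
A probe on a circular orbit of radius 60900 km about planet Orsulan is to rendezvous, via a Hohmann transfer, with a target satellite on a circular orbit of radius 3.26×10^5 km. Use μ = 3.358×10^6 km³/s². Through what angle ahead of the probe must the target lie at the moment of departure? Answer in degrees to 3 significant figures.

φ = 97.7°

Transfer-ellipse semi-major axis a_t = (r₁ + r₂)/2 = (60900 + 3.260×10^5)/2 = 1.9345×10^5 km.
Transfer time t = π√(a_t³/μ) = 1.459×10^5 s.
The target's mean motion on its circular orbit is ω₂ = √(μ/r₂³) = 9.845×10^-6 rad/s.
Angle swept by the target during transfer: ω₂·t = 1.436 rad = 82.28°.
The probe traverses 180° on the transfer ellipse, so the target must lead by 180° − 82.28° = 97.7°.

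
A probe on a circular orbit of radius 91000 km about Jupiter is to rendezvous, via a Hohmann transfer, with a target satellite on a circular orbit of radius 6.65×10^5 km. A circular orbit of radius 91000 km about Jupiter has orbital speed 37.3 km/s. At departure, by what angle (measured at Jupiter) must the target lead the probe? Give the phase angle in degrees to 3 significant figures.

From the circular-orbit relation v² = μ/r at r = 91000 km: μ = v²r = (37.3)² × 91000 = 1.26607×10^8 km³/s².
The Hohmann ellipse has a_t = (r₁ + r₂)/2 = 3.780×10^5 km.
The half-period of the transfer ellipse is t = π√(a_t³/μ) = 64887 s.
Target angular speed ω₂ = √(μ/r₂³) = 2.0749×10^-5 rad/s.
Angle swept by the target during transfer: ω₂·t = 1.3463 rad = 77.14°.
The probe traverses 180° on the transfer ellipse, so the target must lead by 180° − 77.14° = 103°.

φ = 103°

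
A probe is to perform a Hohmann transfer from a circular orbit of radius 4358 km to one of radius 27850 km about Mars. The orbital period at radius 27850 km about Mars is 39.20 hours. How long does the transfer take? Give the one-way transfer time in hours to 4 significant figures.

t = 8.618 hours

From Kepler's third law T² = 4π²r³/μ at r = 27850 km, T = 39.20 hours = 39.20 × 3600 s = 1.4112×10^5 s: μ = 4π²r³/T² = 42821.1 km³/s².
The Hohmann ellipse has a_t = (r₁ + r₂)/2 = 16104 km.
Transfer time t = π√(a_t³/μ) = π√((16104)³ / 42821.1) = 31026 s.
Converting: 31026 s ÷ 3600 s/hour = 8.618 hours.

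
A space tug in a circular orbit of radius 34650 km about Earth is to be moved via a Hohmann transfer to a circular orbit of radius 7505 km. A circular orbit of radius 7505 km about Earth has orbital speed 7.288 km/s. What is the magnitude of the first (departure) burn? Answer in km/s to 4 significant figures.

Δv₁ = 1.368 km/s

From the circular-orbit relation v² = μ/r at r = 7505 km: μ = v²r = (7.288)² × 7505 = 3.98628×10^5 km³/s².
Semi-major axis of the transfer orbit: a_t = (34650 + 7505)/2 = 21077.5 km.
Circular speed at r = 34650 km: v_c = √(μ/r) = 3.392 km/s.
Vis-viva on the transfer ellipse at r = 34650 km gives v_t = √[μ(2/r − 1/a_t)] = 2.024 km/s.
Δv₁ = |v_t − v_c| = |2.024 − 3.392| = 1.368 km/s.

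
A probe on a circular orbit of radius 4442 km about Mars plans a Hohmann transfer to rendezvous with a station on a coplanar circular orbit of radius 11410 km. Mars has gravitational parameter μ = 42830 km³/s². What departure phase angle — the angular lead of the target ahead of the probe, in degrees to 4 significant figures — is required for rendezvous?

φ = 75.79°

Semi-major axis of the transfer orbit: a_t = (4442 + 11410)/2 = 7926 km.
Transfer time t = π√(a_t³/μ) = 10711.66 s.
Target angular speed ω₂ = √(μ/r₂³) = 1.698031×10^-4 rad/s.
Angle swept by the target during transfer: ω₂·t = 1.81887 rad = 104.21°.
Arrival is 180° from departure on the ellipse, so φ = 180° − 104.21° = 75.79°.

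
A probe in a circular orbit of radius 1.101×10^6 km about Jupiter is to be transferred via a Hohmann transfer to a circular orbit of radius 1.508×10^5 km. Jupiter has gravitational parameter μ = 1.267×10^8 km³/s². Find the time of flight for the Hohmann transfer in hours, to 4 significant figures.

The Hohmann ellipse has a_t = (r₁ + r₂)/2 = 6.259×10^5 km.
By Kepler's third law the transfer-orbit period is T = 2π√(a_t³/μ), so t = T/2 = 1.382×10^5 s.
Converting: 1.382×10^5 s ÷ 3600 s/hour = 38.39 hours.

t = 38.39 hours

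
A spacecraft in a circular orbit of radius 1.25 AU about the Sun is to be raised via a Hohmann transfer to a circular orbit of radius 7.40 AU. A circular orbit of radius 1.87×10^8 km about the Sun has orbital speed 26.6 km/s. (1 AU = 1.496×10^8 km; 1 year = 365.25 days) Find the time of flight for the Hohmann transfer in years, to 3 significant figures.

From the circular-orbit relation v² = μ/r at r = 1.87×10^8 km: μ = v²r = (26.6)² × 1.87×10^8 = 1.32314×10^11 km³/s².
In km: r₁ = 1.25 × 1.496×10^8 = 1.870×10^8 km; r₂ = 7.40 × 1.496×10^8 = 1.10704×10^9 km.
The Hohmann ellipse has a_t = (r₁ + r₂)/2 = 6.4702×10^8 km.
By Kepler's third law the transfer-orbit period is T = 2π√(a_t³/μ), so t = T/2 = 1.421×10^8 s.
Converting: 1.421×10^8 s ÷ 3.15576×10^7 s/year (365.25 × 86400) = 4.50 years.

t = 4.50 years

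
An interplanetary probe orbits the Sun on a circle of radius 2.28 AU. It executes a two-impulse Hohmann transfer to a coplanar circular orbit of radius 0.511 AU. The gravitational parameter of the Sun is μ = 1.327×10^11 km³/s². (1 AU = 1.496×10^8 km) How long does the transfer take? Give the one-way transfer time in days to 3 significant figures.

In km: r₁ = 2.28 × 1.496×10^8 = 3.41088×10^8 km; r₂ = 0.511 × 1.496×10^8 = 7.64456×10^7 km.
Semi-major axis of the transfer orbit: a_t = (3.41088×10^8 + 7.64456×10^7)/2 = 2.087668×10^8 km.
Half the transfer-orbit period gives t = π√(a_t³/μ) = 2.601×10^7 s.
Converting: 2.601×10^7 s ÷ 86400 s/day = 301 days.

t = 301 days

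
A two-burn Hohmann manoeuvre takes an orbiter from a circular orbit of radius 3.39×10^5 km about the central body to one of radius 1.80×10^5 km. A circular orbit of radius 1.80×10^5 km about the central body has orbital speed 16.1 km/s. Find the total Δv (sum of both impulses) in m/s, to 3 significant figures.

From the circular-orbit relation v² = μ/r at r = 1.80×10^5 km: μ = v²r = (16.1)² × 1.80×10^5 = 4.66578×10^7 km³/s².
The Hohmann ellipse has a_t = (r₁ + r₂)/2 = 2.595×10^5 km.
At r₁ the circular-orbit speed is v₁ = √(μ/r₁) = 11.732 km/s.
Transfer-orbit speed at r₁ (v² = μ(2/r − 1/a)): v_a = √[μ(2/r₁ − 1/a_t)] = 9.7708 km/s.
First burn Δv₁ = |v_a − v₁| = 1.961 km/s.
At r₂, v₂ = √(μ/r₂) = 16.100 km/s.
Transfer-orbit speed at r₂: v_p = √[μ(2/r₂ − 1/a_t)] = 18.402 km/s.
Second burn Δv₂ = |v₂ − v_p| = 2.302 km/s.
Total Δv = Δv₁ + Δv₂ = 4.263 km/s.

Δv = 4260 m/s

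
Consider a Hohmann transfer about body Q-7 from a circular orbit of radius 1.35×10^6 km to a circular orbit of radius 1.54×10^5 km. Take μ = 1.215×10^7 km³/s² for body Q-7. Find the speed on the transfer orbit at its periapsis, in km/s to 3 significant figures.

Transfer-ellipse semi-major axis a_t = (r₁ + r₂)/2 = (1.350×10^6 + 1.540×10^5)/2 = 7.520×10^5 km.
The periapsis of the transfer ellipse is at r = 1.540×10^5 km.
Vis-viva: v = √[μ(2/r − 1/a_t)] = √[1.215×10^7 × (2/1.540×10^5 − 1/7.520×10^5)] = 11.90 km/s.

v = 11.9 km/s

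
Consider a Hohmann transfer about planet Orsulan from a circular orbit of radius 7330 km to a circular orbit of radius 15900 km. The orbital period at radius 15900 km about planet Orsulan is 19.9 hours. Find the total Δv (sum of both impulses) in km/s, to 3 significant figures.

From Kepler's third law T² = 4π²r³/μ at r = 15900 km, T = 19.9 hours = 19.9 × 3600 s = 71640 s: μ = 4π²r³/T² = 30920.0 km³/s².
The Hohmann ellipse has a_t = (r₁ + r₂)/2 = 11615 km.
At r₁ the circular-orbit speed is v₁ = √(μ/r₁) = 2.0538 km/s.
On the transfer ellipse at r₁, vis-viva gives v_p = √[μ(2/r₁ − 1/a_t)] = 2.4030 km/s.
First burn Δv₁ = |v_p − v₁| = 0.3492 km/s.
At r₂, v₂ = √(μ/r₂) = 1.3945 km/s.
Transfer-orbit speed at r₂: v_a = √[μ(2/r₂ − 1/a_t)] = 1.1078 km/s.
Second burn Δv₂ = |v₂ − v_a| = 0.2867 km/s.
Δv = Δv₁ + Δv₂ = 0.3492 + 0.2867 = 0.6359 km/s.

Δv = 0.636 km/s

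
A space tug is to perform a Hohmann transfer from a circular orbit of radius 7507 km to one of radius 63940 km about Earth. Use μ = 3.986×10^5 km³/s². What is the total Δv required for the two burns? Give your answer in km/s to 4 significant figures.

Semi-major axis of the transfer orbit: a_t = (7507 + 63940)/2 = 35723.5 km.
Circular speed at r₁: v₁ = √(μ/r₁) = √(3.986×10^5/7507) = 7.287 km/s.
On the transfer ellipse at r₁, vis-viva gives v_p = √[μ(2/r₁ − 1/a_t)] = 9.749 km/s.
First burn Δv₁ = |v_p − v₁| = 2.462 km/s.
Circular speed at r₂: v₂ = √(μ/r₂) = 2.497 km/s.
Transfer-orbit speed at r₂: v_a = √[μ(2/r₂ − 1/a_t)] = 1.145 km/s.
Second burn Δv₂ = |v₂ − v_a| = 1.352 km/s.
Total Δv = Δv₁ + Δv₂ = 3.814 km/s.

Δv = 3.814 km/s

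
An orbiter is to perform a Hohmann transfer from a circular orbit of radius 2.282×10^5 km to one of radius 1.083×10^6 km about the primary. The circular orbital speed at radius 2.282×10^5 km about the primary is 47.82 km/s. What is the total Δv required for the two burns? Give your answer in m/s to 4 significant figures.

From the circular-orbit relation v² = μ/r at r = 2.282×10^5 km: μ = v²r = (47.82)² × 2.282×10^5 = 5.21837×10^8 km³/s².
The Hohmann ellipse has a_t = (r₁ + r₂)/2 = 6.556×10^5 km.
Circular speed at r₁: v₁ = √(μ/r₁) = √(5.21837×10^8/2.282×10^5) = 47.82 km/s.
On the transfer ellipse at r₁, v² = μ(2/r − 1/a) gives v_p = √[μ(2/r₁ − 1/a_t)] = 61.46 km/s.
First burn Δv₁ = |v_p − v₁| = 13.64 km/s.
Circular speed at r₂: v₂ = √(μ/r₂) = 21.95 km/s.
Transfer-orbit speed at r₂: v_a = √[μ(2/r₂ − 1/a_t)] = 12.95 km/s.
Second burn Δv₂ = |v₂ − v_a| = 9.000 km/s.
Δv = Δv₁ + Δv₂ = 13.64 + 9.000 = 22.64 km/s.

Δv = 22640 m/s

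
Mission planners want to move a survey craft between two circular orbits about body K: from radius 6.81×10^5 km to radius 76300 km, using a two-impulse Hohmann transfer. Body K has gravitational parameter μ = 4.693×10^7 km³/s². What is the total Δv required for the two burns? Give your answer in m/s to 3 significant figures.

Δv = 13000 m/s

Semi-major axis of the transfer orbit: a_t = (6.810×10^5 + 76300)/2 = 3.7865×10^5 km.
At r₁ the circular-orbit speed is v₁ = √(μ/r₁) = 8.301 km/s.
Transfer-orbit speed at r₁ (vis-viva equation): v_a = √[μ(2/r₁ − 1/a_t)] = 3.726 km/s.
First burn Δv₁ = |v_a − v₁| = 4.575 km/s.
Circular speed at r₂: v₂ = √(μ/r₂) = 24.801 km/s.
Transfer-orbit speed at r₂: v_p = √[μ(2/r₂ − 1/a_t)] = 33.260 km/s.
Second burn Δv₂ = |v₂ − v_p| = 8.459 km/s.
Δv = Δv₁ + Δv₂ = 4.575 + 8.459 = 13.03 km/s.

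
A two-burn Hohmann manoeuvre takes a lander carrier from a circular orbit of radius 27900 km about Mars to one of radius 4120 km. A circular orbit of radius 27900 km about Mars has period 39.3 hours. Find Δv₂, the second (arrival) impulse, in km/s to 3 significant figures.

Δv₂ = 1.03 km/s

From Kepler's third law T² = 4π²r³/μ at r = 27900 km, T = 39.3 hours = 39.3 × 3600 s = 1.4148×10^5 s: μ = 4π²r³/T² = 42833.4 km³/s².
Transfer-ellipse semi-major axis a_t = (r₁ + r₂)/2 = (27900 + 4120)/2 = 16010 km.
Circular speed at r = 4120 km: v_c = √(μ/r) = 3.224 km/s.
Vis-viva on the transfer ellipse at r = 4120 km gives v_t = √[μ(2/r − 1/a_t)] = 4.256 km/s.
Δv₂ = |v_t − v_c| = |4.256 − 3.224| = 1.032 km/s.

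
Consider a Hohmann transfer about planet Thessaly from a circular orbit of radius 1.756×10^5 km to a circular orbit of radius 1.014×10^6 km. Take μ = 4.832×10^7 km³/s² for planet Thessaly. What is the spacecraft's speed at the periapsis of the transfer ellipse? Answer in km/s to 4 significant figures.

v = 21.66 km/s

The Hohmann ellipse has a_t = (r₁ + r₂)/2 = 5.948×10^5 km.
At periapsis, r = 1.756×10^5 km.
Vis-viva: v = √[μ(2/r − 1/a_t)] = √[4.832×10^7 × (2/1.756×10^5 − 1/5.948×10^5)] = 21.66 km/s.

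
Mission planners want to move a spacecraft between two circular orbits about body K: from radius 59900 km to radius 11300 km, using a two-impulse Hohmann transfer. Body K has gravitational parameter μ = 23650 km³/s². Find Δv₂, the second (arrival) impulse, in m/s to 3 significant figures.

Semi-major axis of the transfer orbit: a_t = (59900 + 11300)/2 = 35600 km.
Circular speed at r = 11300 km: v_c = √(μ/r) = 1.4467 km/s.
Transfer-orbit speed at the same r (vis-viva, a = a_t): v_t = √[μ(2/r − 1/a_t)] = 1.8766 km/s.
Δv₂ = |v_t − v_c| = |1.8766 − 1.4467| = 0.4299 km/s.

Δv₂ = 430 m/s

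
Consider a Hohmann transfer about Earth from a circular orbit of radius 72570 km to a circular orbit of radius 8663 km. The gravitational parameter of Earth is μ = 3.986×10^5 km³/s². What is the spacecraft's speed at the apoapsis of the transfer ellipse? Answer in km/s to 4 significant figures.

Transfer-ellipse semi-major axis a_t = (r₁ + r₂)/2 = (72570 + 8663)/2 = 40616.5 km.
The apoapsis of the transfer ellipse is at r = 72570 km.
From the vis-viva equation, v = √[μ(2/r − 1/a_t)] = 1.082 km/s.

v = 1.082 km/s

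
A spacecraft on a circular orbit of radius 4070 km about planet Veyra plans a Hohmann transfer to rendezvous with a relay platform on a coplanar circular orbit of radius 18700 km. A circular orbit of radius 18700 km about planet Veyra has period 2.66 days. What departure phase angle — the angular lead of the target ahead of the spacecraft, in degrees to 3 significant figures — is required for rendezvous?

From Kepler's third law T² = 4π²r³/μ at r = 18700 km, T = 2.66 days = 2.66 × 86400 s = 2.29824×10^5 s: μ = 4π²r³/T² = 4887.58 km³/s².
Semi-major axis of the transfer orbit: a_t = (4070 + 18700)/2 = 11385 km.
The half-period of the transfer ellipse is t = π√(a_t³/μ) = 54589 s.
The target's mean motion on its circular orbit is ω₂ = √(μ/r₂³) = 2.7339×10^-5 rad/s.
Angle swept by the target during transfer: ω₂·t = 1.4924 rad = 85.51°.
The spacecraft traverses 180° on the transfer ellipse, so the target must lead by 180° − 85.51° = 94.5°.

φ = 94.5°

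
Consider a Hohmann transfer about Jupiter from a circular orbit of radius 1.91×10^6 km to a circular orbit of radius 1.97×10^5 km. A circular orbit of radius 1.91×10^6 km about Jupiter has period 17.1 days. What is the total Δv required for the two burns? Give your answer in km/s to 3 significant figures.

Δv = 13.4 km/s

From Kepler's third law T² = 4π²r³/μ at r = 1.91×10^6 km, T = 17.1 days = 17.1 × 86400 s = 1.47744×10^6 s: μ = 4π²r³/T² = 1.26020×10^8 km³/s².
Semi-major axis of the transfer orbit: a_t = (1.910×10^6 + 1.970×10^5)/2 = 1.0535×10^6 km.
At r₁ the circular-orbit speed is v₁ = √(μ/r₁) = 8.123 km/s.
Transfer-orbit speed at r₁ (v² = μ(2/r − 1/a)): v_a = √[μ(2/r₁ − 1/a_t)] = 3.513 km/s.
First burn Δv₁ = |v_a − v₁| = 4.610 km/s.
At r₂, v₂ = √(μ/r₂) = 25.292 km/s.
Transfer-orbit speed at r₂: v_p = √[μ(2/r₂ − 1/a_t)] = 34.055 km/s.
Second burn Δv₂ = |v₂ − v_p| = 8.763 km/s.
Δv = Δv₁ + Δv₂ = 4.610 + 8.763 = 13.37 km/s.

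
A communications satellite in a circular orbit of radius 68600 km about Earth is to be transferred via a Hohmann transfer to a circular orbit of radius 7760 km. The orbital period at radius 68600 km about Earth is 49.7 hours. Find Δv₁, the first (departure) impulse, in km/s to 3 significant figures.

Δv₁ = 1.32 km/s

From Kepler's third law T² = 4π²r³/μ at r = 68600 km, T = 49.7 hours = 49.7 × 3600 s = 1.7892×10^5 s: μ = 4π²r³/T² = 3.98120×10^5 km³/s².
Semi-major axis of the transfer orbit: a_t = (68600 + 7760)/2 = 38180 km.
On the circular orbit at r = 68600 km, v_c = √(μ/r) = 2.409 km/s.
Transfer-orbit speed at the same r (vis-viva, a = a_t): v_t = √[μ(2/r − 1/a_t)] = 1.086 km/s.
Δv₁ = |v_t − v_c| = |1.086 − 2.409| = 1.323 km/s.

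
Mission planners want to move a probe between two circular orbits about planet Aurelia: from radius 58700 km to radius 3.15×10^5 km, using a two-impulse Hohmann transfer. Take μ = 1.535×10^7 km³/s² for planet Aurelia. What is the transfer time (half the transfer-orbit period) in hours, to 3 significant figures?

The Hohmann ellipse has a_t = (r₁ + r₂)/2 = 1.8685×10^5 km.
By Kepler's third law the transfer-orbit period is T = 2π√(a_t³/μ), so t = T/2 = 64760 s.
Converting: 64760 s ÷ 3600 s/hour = 18.0 hours.

t = 18.0 hours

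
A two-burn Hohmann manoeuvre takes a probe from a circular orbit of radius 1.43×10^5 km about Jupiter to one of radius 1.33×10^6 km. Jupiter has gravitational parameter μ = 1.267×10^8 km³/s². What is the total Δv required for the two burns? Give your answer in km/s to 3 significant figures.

The Hohmann ellipse has a_t = (r₁ + r₂)/2 = 7.365×10^5 km.
At r₁ the circular-orbit speed is v₁ = √(μ/r₁) = 29.77 km/s.
On the transfer ellipse at r₁, v² = μ(2/r − 1/a) gives v_p = √[μ(2/r₁ − 1/a_t)] = 40.00 km/s.
First burn Δv₁ = |v_p − v₁| = 10.23 km/s.
Circular speed at r₂: v₂ = √(μ/r₂) = 9.7603 km/s.
Transfer-orbit speed at r₂: v_a = √[μ(2/r₂ − 1/a_t)] = 4.3007 km/s.
Second burn Δv₂ = |v₂ − v_a| = 5.460 km/s.
Total Δv = Δv₁ + Δv₂ = 15.69 km/s.

Δv = 15.7 km/s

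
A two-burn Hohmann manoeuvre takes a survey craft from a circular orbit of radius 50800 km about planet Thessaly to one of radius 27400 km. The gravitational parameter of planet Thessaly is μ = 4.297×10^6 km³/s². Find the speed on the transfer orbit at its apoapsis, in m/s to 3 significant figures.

v = 7700 m/s

Transfer-ellipse semi-major axis a_t = (r₁ + r₂)/2 = (50800 + 27400)/2 = 39100 km.
The apoapsis of the transfer ellipse is at r = 50800 km.
Vis-viva: v = √[μ(2/r − 1/a_t)] = √[4.297×10^6 × (2/50800 − 1/39100)] = 7.699 km/s.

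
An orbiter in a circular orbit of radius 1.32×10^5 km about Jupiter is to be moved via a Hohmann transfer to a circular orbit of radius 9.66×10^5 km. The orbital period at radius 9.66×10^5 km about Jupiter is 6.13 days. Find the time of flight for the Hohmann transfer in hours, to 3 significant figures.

t = 31.5 hours

From Kepler's third law T² = 4π²r³/μ at r = 9.66×10^5 km, T = 6.13 days = 6.13 × 86400 s = 5.29632×10^5 s: μ = 4π²r³/T² = 1.26865×10^8 km³/s².
The Hohmann ellipse has a_t = (r₁ + r₂)/2 = 5.490×10^5 km.
Transfer time t = π√(a_t³/μ) = π√((5.490×10^5)³ / 1.26865×10^8) = 1.135×10^5 s.
Converting: 1.135×10^5 s ÷ 3600 s/hour = 31.5 hours.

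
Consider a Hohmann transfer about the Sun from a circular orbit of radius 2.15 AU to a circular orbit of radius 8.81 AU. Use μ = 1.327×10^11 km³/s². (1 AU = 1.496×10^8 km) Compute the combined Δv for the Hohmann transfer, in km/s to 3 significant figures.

In km: r₁ = 2.15 × 1.496×10^8 = 3.2164×10^8 km; r₂ = 8.81 × 1.496×10^8 = 1.317976×10^9 km.
The Hohmann ellipse has a_t = (r₁ + r₂)/2 = 8.19808×10^8 km.
Circular speed at r₁: v₁ = √(μ/r₁) = √(1.327×10^11/3.2164×10^8) = 20.312 km/s.
On the transfer ellipse at r₁, v² = μ(2/r − 1/a) gives v_p = √[μ(2/r₁ − 1/a_t)] = 25.754 km/s.
First burn Δv₁ = |v_p − v₁| = 5.442 km/s.
At r₂, v₂ = √(μ/r₂) = 10.034 km/s.
Transfer-orbit speed at r₂: v_a = √[μ(2/r₂ − 1/a_t)] = 6.2851 km/s.
Second burn Δv₂ = |v₂ − v_a| = 3.749 km/s.
Δv = Δv₁ + Δv₂ = 5.442 + 3.749 = 9.191 km/s.

Δv = 9.19 km/s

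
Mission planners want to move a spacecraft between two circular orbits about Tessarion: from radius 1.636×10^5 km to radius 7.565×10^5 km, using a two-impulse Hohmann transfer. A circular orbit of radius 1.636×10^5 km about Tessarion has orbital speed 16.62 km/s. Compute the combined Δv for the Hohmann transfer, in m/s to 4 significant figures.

From the circular-orbit relation v² = μ/r at r = 1.636×10^5 km: μ = v²r = (16.62)² × 1.636×10^5 = 4.51903×10^7 km³/s².
Semi-major axis of the transfer orbit: a_t = (1.636×10^5 + 7.565×10^5)/2 = 4.6005×10^5 km.
Circular speed at r₁: v₁ = √(μ/r₁) = √(4.51903×10^7/1.636×10^5) = 16.620 km/s.
On the transfer ellipse at r₁, vis-viva gives v_p = √[μ(2/r₁ − 1/a_t)] = 21.312 km/s.
First burn Δv₁ = |v_p − v₁| = 4.692 km/s.
At r₂, v₂ = √(μ/r₂) = 7.729 km/s.
Transfer-orbit speed at r₂: v_a = √[μ(2/r₂ − 1/a_t)] = 4.609 km/s.
Second burn Δv₂ = |v₂ − v_a| = 3.120 km/s.
Δv = Δv₁ + Δv₂ = 4.692 + 3.120 = 7.812 km/s.

Δv = 7812 m/s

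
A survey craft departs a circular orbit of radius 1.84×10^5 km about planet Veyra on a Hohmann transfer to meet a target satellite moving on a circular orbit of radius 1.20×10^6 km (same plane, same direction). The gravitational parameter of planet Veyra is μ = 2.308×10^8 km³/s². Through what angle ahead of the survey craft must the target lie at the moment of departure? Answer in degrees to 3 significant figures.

Semi-major axis of the transfer orbit: a_t = (1.840×10^5 + 1.200×10^6)/2 = 6.920×10^5 km.
The half-period of the transfer ellipse is t = π√(a_t³/μ) = 1.1904×10^5 s.
Target angular speed ω₂ = √(μ/r₂³) = 1.1557×10^-5 rad/s.
Angle swept by the target during transfer: ω₂·t = 1.3757 rad = 78.82°.
Arrival is 180° from departure on the ellipse, so φ = 180° − 78.82° = 101°.

φ = 101°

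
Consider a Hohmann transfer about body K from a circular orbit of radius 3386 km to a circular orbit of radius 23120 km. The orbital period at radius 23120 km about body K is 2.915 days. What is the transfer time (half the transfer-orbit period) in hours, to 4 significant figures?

From Kepler's third law T² = 4π²r³/μ at r = 23120 km, T = 2.915 days = 2.915 × 86400 s = 2.51856×10^5 s: μ = 4π²r³/T² = 7691.63 km³/s².
The Hohmann ellipse has a_t = (r₁ + r₂)/2 = 13253 km.
By Kepler's third law the transfer-orbit period is T = 2π√(a_t³/μ), so t = T/2 = 54650 s.
Converting: 54650 s ÷ 3600 s/hour = 15.18 hours.

t = 15.18 hours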